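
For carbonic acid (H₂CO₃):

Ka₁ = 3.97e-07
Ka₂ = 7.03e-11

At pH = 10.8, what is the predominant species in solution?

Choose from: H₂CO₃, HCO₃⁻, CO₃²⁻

pKa₁ = 6.40, pKa₂ = 10.15. For a polyprotic acid the predominant species crosses at each pKa: below pKa_n the protonated form dominates, above it the deprotonated form does. At pH = 10.8, the predominant species is CO₃²⁻.

CO₃²⁻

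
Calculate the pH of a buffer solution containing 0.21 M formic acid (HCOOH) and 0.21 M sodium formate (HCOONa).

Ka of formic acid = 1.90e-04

pKa = -log(1.90e-04) = 3.72. pH = pKa + log([A⁻]/[HA]) = 3.72 + log(0.21/0.21)

pH = 3.72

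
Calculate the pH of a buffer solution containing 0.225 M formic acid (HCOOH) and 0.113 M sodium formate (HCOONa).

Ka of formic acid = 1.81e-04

pKa = -log(1.81e-04) = 3.74. pH = pKa + log([A⁻]/[HA]) = 3.74 + log(0.113/0.225)

pH = 3.44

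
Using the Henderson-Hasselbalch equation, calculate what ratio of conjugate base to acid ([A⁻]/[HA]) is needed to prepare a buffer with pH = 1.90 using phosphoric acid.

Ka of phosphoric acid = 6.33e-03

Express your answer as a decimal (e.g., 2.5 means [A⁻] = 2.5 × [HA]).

pKa = -log(6.33e-03) = 2.1986. pH = pKa + log([A⁻]/[HA]), so log([A⁻]/[HA]) = pH − pKa = 1.90 − 2.1986 = -0.2986. [A⁻]/[HA] = 10^(-0.2986) = 0.503

[A⁻]/[HA] = 0.503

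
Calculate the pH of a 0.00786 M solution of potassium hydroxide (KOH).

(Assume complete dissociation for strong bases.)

[OH⁻] = 0.00786 M for strong base. pOH = -log[OH⁻] = 2.10, pH = 14 - pOH

pH = 11.90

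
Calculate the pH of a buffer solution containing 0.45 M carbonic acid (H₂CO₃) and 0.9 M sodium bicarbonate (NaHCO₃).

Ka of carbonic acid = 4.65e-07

pKa = -log(4.65e-07) = 6.33. pH = pKa + log([A⁻]/[HA]) = 6.33 + log(0.9/0.45)

pH = 6.63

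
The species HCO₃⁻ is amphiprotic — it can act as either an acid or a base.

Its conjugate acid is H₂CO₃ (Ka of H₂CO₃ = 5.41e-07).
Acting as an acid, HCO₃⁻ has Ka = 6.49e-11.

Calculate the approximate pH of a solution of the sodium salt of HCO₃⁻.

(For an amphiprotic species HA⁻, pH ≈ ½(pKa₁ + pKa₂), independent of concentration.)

pKa₁ = -log(5.41e-07) = 6.27; pKa₂ = -log(6.49e-11) = 10.19. For an amphiprotic species, pH ≈ ½(pKa₁ + pKa₂) = ½(6.27 + 10.19) = 8.23.

pH = 8.23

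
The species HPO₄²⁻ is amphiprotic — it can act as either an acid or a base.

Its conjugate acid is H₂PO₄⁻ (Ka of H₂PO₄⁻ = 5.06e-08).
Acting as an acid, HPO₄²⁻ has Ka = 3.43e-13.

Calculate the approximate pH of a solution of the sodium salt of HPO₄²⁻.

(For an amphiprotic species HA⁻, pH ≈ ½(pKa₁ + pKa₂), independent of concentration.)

pKa₁ = -log(5.06e-08) = 7.30; pKa₂ = -log(3.43e-13) = 12.46. For an amphiprotic species, pH ≈ ½(pKa₁ + pKa₂) = ½(7.30 + 12.46) = 9.88.

pH = 9.88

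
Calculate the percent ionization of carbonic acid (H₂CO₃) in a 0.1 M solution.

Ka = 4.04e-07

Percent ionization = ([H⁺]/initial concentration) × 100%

Using Ka equilibrium: x² + Ka×x - Ka×C = 0. Solving: [H⁺] = 2.0080e-04. Percent = (2.0080e-04/0.1) × 100

Percent ionization = 0.201%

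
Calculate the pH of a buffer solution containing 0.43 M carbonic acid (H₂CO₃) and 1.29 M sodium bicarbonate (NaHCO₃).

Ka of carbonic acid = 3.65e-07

pKa = -log(3.65e-07) = 6.44. pH = pKa + log([A⁻]/[HA]) = 6.44 + log(1.29/0.43)

pH = 6.91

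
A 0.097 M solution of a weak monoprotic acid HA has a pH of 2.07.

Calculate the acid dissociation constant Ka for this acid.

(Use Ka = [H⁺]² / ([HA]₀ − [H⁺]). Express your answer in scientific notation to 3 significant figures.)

[H⁺] = 10^(−pH) = 10^(−2.07) = 8.511e-03 M. For HA ⇌ H⁺ + A⁻, Ka = [H⁺][A⁻]/[HA] = [H⁺]² / ([HA]₀ − [H⁺]) = (8.511e-03)² / (0.097 − 8.511e-03) = 8.19e-04.

K_a = 8.19e-04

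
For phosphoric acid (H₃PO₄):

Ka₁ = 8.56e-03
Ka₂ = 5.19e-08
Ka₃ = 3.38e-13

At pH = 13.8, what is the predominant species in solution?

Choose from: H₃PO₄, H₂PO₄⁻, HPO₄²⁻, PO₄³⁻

pKa₁ = 2.07, pKa₂ = 7.28, pKa₃ = 12.47. For a polyprotic acid the predominant species crosses at each pKa: below pKa_n the protonated form dominates, above it the deprotonated form does. At pH = 13.8, the predominant species is PO₄³⁻.

PO₄³⁻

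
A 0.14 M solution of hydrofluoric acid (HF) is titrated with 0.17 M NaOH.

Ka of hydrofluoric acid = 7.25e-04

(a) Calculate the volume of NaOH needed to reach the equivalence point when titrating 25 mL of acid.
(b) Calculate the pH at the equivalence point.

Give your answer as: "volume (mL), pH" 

moles acid = 0.14 × 25/1000 = 0.0035 mol; V_base = moles/0.17 × 1000 = 20.6 mL. At equivalence only the conjugate base is present: [A⁻] = 0.0035/0.046 = 7.6774e-02 M. Kb = Kw/Ka = 1.38e-11; [OH⁻] = √(Kb × [A⁻]) = 1.0291e-06; pOH = 5.99; pH = 14 - pOH = 8.01.

V = 20.6 mL, pH = 8.01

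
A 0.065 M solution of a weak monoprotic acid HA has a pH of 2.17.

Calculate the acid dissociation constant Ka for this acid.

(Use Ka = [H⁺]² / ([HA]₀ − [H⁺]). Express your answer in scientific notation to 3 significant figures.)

[H⁺] = 10^(−pH) = 10^(−2.17) = 6.761e-03 M. For HA ⇌ H⁺ + A⁻, Ka = [H⁺][A⁻]/[HA] = [H⁺]² / ([HA]₀ − [H⁺]) = (6.761e-03)² / (0.065 − 6.761e-03) = 7.85e-04.

K_a = 7.85e-04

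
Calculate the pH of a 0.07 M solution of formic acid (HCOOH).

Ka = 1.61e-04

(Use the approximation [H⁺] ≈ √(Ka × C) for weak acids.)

[H⁺] = √(Ka × C) = √(1.61e-04 × 0.07) = 3.3571e-03. pH = -log(3.3571e-03)

pH = 2.47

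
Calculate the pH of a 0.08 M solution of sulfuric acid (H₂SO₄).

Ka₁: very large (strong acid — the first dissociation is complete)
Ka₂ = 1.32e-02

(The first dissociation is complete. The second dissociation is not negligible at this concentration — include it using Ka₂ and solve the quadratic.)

First dissociation is complete: [H⁺]₀ = [HSO₄⁻]₀ = C = 0.08 M. Second dissociation HSO₄⁻ ⇌ H⁺ + SO₄²⁻: let x = [SO₄²⁻]. Ka₂ = (C + x)·x / (C − x) = 1.32e-02 → x² + (C + Ka₂)·x − Ka₂·C = 0 → x² + 0.09320·x − 1.056e-03 = 0. x = (−0.09320 + √(0.09320² + 4 × 1.056e-03)) / 2 = 1.0212e-02 M. [H⁺] = C + x = 0.08 + 1.0212e-02 = 9.0212e-02 M. pH = -log(9.0212e-02) = 1.04.

pH = 1.04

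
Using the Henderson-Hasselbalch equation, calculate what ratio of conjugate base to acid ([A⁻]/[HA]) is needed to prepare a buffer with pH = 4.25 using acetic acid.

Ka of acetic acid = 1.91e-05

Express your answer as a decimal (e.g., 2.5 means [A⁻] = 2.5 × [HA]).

pKa = -log(1.91e-05) = 4.7190. pH = pKa + log([A⁻]/[HA]), so log([A⁻]/[HA]) = pH − pKa = 4.25 − 4.7190 = -0.4690. [A⁻]/[HA] = 10^(-0.4690) = 0.340

[A⁻]/[HA] = 0.340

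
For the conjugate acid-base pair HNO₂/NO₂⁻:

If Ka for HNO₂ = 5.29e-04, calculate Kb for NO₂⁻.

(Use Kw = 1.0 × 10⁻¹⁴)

For a conjugate pair Ka × Kb = Kw, so Kb = Kw/Ka = 1.0 × 10⁻¹⁴ / 5.29e-04 = 1.89e-11.

K_b = 1.89e-11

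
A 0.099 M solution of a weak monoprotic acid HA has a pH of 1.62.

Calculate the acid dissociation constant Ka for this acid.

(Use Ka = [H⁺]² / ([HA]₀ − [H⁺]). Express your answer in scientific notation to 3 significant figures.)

[H⁺] = 10^(−pH) = 10^(−1.62) = 2.399e-02 M. For HA ⇌ H⁺ + A⁻, Ka = [H⁺][A⁻]/[HA] = [H⁺]² / ([HA]₀ − [H⁺]) = (2.399e-02)² / (0.099 − 2.399e-02) = 7.67e-03.

K_a = 7.67e-03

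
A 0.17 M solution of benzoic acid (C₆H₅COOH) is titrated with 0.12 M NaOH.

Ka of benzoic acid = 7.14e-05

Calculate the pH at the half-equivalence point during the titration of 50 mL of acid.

At half-equivalence [HA] = [A⁻], so Henderson-Hasselbalch gives pH = pKa = -log(7.14e-05) = 4.15.

pH = pKa = 4.15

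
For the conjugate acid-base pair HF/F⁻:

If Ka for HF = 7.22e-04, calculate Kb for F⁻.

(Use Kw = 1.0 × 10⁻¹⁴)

For a conjugate pair Ka × Kb = Kw, so Kb = Kw/Ka = 1.0 × 10⁻¹⁴ / 7.22e-04 = 1.39e-11.

K_b = 1.39e-11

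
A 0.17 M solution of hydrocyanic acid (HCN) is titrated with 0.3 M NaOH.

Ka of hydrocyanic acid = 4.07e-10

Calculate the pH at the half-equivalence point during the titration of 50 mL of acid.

At half-equivalence [HA] = [A⁻], so Henderson-Hasselbalch gives pH = pKa = -log(4.07e-10) = 9.39.

pH = pKa = 9.39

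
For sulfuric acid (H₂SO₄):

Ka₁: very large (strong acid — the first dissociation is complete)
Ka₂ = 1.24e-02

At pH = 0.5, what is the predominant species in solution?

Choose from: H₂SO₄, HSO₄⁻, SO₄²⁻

The first dissociation is complete, so H₂SO₄ itself is never the predominant species in water; pKa₂ = -log(1.24e-02) = 1.91. For a polyprotic acid the predominant species crosses at each pKa: below pKa_n the protonated form dominates, above it the deprotonated form does. At pH = 0.5, the predominant species is HSO₄⁻.

HSO₄⁻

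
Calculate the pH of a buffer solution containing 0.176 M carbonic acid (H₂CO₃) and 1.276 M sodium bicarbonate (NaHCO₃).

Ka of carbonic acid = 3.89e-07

pKa = -log(3.89e-07) = 6.41. pH = pKa + log([A⁻]/[HA]) = 6.41 + log(1.276/0.176)

pH = 7.27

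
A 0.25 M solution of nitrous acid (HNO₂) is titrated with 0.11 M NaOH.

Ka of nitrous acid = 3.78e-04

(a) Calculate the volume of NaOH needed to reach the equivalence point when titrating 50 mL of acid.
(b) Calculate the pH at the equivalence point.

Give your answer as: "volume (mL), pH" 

moles acid = 0.25 × 50/1000 = 0.0125 mol; V_base = moles/0.11 × 1000 = 113.6 mL. At equivalence only the conjugate base is present: [A⁻] = 0.0125/0.164 = 7.6389e-02 M. Kb = Kw/Ka = 2.65e-11; [OH⁻] = √(Kb × [A⁻]) = 1.4216e-06; pOH = 5.85; pH = 14 - pOH = 8.15.

V = 113.6 mL, pH = 8.15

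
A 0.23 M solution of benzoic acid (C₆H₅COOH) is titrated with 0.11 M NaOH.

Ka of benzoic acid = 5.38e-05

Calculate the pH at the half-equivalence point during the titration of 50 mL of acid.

At half-equivalence [HA] = [A⁻], so Henderson-Hasselbalch gives pH = pKa = -log(5.38e-05) = 4.27.

pH = pKa = 4.27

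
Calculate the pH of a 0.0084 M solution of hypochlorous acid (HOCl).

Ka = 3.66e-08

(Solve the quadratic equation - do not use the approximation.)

x² + Ka×x - Ka×C = 0. Using quadratic formula: [H⁺] = 1.7516e-05

pH = 4.76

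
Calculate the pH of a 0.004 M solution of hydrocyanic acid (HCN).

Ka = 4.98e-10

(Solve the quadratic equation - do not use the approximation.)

x² + Ka×x - Ka×C = 0. Using quadratic formula: [H⁺] = 1.4111e-06

pH = 5.85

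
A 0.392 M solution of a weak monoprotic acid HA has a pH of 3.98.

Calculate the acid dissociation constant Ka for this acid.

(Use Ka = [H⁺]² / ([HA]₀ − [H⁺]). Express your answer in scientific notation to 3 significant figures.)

[H⁺] = 10^(−pH) = 10^(−3.98) = 1.047e-04 M. For HA ⇌ H⁺ + A⁻, Ka = [H⁺][A⁻]/[HA] = [H⁺]² / ([HA]₀ − [H⁺]) = (1.047e-04)² / (0.392 − 1.047e-04) = 2.80e-08.

K_a = 2.80e-08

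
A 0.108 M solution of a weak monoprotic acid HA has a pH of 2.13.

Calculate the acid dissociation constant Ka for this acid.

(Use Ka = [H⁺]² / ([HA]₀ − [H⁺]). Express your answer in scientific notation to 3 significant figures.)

[H⁺] = 10^(−pH) = 10^(−2.13) = 7.413e-03 M. For HA ⇌ H⁺ + A⁻, Ka = [H⁺][A⁻]/[HA] = [H⁺]² / ([HA]₀ − [H⁺]) = (7.413e-03)² / (0.108 − 7.413e-03) = 5.46e-04.

K_a = 5.46e-04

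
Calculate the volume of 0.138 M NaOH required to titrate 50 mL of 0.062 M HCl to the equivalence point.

At equivalence: moles acid = moles base. moles HCl = 0.062 × 50/1000 = 0.0031 mol. V_base = moles / 0.138 × 1000 = 22.5 mL.

V_{base} = 22.5 mL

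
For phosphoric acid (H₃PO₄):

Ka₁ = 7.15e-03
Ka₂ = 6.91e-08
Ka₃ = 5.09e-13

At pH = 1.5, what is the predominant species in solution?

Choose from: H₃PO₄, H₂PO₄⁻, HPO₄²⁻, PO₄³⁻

pKa₁ = 2.15, pKa₂ = 7.16, pKa₃ = 12.29. For a polyprotic acid the predominant species crosses at each pKa: below pKa_n the protonated form dominates, above it the deprotonated form does. At pH = 1.5, the predominant species is H₃PO₄.

H₃PO₄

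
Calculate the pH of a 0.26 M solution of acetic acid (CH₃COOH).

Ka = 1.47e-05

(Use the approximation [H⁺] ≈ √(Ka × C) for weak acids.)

[H⁺] = √(Ka × C) = √(1.47e-05 × 0.26) = 1.9550e-03. pH = -log(1.9550e-03)

pH = 2.71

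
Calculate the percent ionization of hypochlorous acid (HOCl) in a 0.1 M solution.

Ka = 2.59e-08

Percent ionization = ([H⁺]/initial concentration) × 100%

Using Ka equilibrium: x² + Ka×x - Ka×C = 0. Solving: [H⁺] = 5.0879e-05. Percent = (5.0879e-05/0.1) × 100

Percent ionization = 0.0509%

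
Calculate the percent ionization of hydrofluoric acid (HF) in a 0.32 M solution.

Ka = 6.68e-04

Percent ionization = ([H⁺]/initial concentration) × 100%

Using Ka equilibrium: x² + Ka×x - Ka×C = 0. Solving: [H⁺] = 1.4290e-02. Percent = (1.4290e-02/0.32) × 100

Percent ionization = 4.47%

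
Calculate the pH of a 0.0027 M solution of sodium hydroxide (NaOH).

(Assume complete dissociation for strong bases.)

[OH⁻] = 0.0027 M for strong base. pOH = -log[OH⁻] = 2.57, pH = 14 - pOH

pH = 11.43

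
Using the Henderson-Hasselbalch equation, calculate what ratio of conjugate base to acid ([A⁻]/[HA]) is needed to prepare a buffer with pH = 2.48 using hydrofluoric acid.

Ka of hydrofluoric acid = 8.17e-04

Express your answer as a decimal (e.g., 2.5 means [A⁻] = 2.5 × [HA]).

pKa = -log(8.17e-04) = 3.0878. pH = pKa + log([A⁻]/[HA]), so log([A⁻]/[HA]) = pH − pKa = 2.48 − 3.0878 = -0.6078. [A⁻]/[HA] = 10^(-0.6078) = 0.247

[A⁻]/[HA] = 0.247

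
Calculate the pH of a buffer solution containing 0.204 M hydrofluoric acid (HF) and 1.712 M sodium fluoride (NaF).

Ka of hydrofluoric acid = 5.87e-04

pKa = -log(5.87e-04) = 3.23. pH = pKa + log([A⁻]/[HA]) = 3.23 + log(1.712/0.204)

pH = 4.16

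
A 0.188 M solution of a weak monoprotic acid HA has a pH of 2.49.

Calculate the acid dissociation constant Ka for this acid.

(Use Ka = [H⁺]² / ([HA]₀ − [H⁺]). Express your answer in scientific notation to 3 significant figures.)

[H⁺] = 10^(−pH) = 10^(−2.49) = 3.236e-03 M. For HA ⇌ H⁺ + A⁻, Ka = [H⁺][A⁻]/[HA] = [H⁺]² / ([HA]₀ − [H⁺]) = (3.236e-03)² / (0.188 − 3.236e-03) = 5.67e-05.

K_a = 5.67e-05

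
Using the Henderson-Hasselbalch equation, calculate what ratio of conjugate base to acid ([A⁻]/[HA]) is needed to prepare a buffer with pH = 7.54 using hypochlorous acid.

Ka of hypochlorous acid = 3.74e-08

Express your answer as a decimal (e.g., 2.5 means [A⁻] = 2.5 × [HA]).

pKa = -log(3.74e-08) = 7.4271. pH = pKa + log([A⁻]/[HA]), so log([A⁻]/[HA]) = pH − pKa = 7.54 − 7.4271 = 0.1129. [A⁻]/[HA] = 10^(0.1129) = 1.30

[A⁻]/[HA] = 1.30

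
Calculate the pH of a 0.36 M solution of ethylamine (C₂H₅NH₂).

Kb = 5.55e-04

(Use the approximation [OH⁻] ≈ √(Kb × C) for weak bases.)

[OH⁻] = √(Kb × C) = √(5.55e-04 × 0.36) = 1.4135e-02. pOH = 1.85, pH = 14 - pOH

pH = 12.15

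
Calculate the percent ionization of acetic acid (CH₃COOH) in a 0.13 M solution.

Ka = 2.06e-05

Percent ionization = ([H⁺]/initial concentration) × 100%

Using Ka equilibrium: x² + Ka×x - Ka×C = 0. Solving: [H⁺] = 1.6262e-03. Percent = (1.6262e-03/0.13) × 100

Percent ionization = 1.25%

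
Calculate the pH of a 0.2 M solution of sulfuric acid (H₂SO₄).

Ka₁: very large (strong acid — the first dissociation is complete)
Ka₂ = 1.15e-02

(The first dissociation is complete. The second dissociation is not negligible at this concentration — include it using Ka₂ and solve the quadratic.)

First dissociation is complete: [H⁺]₀ = [HSO₄⁻]₀ = C = 0.2 M. Second dissociation HSO₄⁻ ⇌ H⁺ + SO₄²⁻: let x = [SO₄²⁻]. Ka₂ = (C + x)·x / (C − x) = 1.15e-02 → x² + (C + Ka₂)·x − Ka₂·C = 0 → x² + 0.21150·x − 2.300e-03 = 0. x = (−0.21150 + √(0.21150² + 4 × 2.300e-03)) / 2 = 1.0367e-02 M. [H⁺] = C + x = 0.2 + 1.0367e-02 = 2.1037e-01 M. pH = -log(2.1037e-01) = 0.68.

pH = 0.68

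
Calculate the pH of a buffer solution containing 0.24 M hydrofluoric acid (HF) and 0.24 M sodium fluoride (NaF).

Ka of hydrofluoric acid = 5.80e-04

pKa = -log(5.80e-04) = 3.24. pH = pKa + log([A⁻]/[HA]) = 3.24 + log(0.24/0.24)

pH = 3.24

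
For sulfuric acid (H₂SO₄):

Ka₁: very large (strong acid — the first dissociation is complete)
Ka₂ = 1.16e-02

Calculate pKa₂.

pKa₂ = -log(Ka₂) = -log(1.16e-02) = 1.94.

pK_{a2} = 1.94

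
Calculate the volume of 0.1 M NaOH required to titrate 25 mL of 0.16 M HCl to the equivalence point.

At equivalence: moles acid = moles base. moles HCl = 0.16 × 25/1000 = 0.004 mol. V_base = moles / 0.1 × 1000 = 40.0 mL.

V_{base} = 40.0 mL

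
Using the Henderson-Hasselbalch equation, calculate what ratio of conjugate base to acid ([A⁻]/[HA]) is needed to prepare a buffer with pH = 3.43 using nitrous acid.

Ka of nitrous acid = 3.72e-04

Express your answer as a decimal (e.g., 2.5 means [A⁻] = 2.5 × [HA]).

pKa = -log(3.72e-04) = 3.4295. pH = pKa + log([A⁻]/[HA]), so log([A⁻]/[HA]) = pH − pKa = 3.43 − 3.4295 = 0.0005. [A⁻]/[HA] = 10^(0.0005) = 1.00

[A⁻]/[HA] = 1.00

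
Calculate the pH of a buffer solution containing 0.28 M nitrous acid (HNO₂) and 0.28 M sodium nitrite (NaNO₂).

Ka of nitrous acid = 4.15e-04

pKa = -log(4.15e-04) = 3.38. pH = pKa + log([A⁻]/[HA]) = 3.38 + log(0.28/0.28)

pH = 3.38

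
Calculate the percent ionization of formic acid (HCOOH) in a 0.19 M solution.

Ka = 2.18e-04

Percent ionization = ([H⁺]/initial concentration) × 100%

Using Ka equilibrium: x² + Ka×x - Ka×C = 0. Solving: [H⁺] = 6.3278e-03. Percent = (6.3278e-03/0.19) × 100

Percent ionization = 3.33%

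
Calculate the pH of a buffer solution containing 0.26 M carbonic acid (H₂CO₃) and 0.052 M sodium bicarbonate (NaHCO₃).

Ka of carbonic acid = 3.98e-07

pKa = -log(3.98e-07) = 6.40. pH = pKa + log([A⁻]/[HA]) = 6.40 + log(0.052/0.26)

pH = 5.70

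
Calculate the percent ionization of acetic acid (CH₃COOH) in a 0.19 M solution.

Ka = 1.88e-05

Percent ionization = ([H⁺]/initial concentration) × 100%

Using Ka equilibrium: x² + Ka×x - Ka×C = 0. Solving: [H⁺] = 1.8806e-03. Percent = (1.8806e-03/0.19) × 100

Percent ionization = 0.99%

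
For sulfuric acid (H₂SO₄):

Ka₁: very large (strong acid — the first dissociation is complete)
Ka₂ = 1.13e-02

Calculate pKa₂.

pKa₂ = -log(Ka₂) = -log(1.13e-02) = 1.95.

pK_{a2} = 1.95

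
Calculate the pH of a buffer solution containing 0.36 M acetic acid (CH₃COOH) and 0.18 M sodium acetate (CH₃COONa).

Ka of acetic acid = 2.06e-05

pKa = -log(2.06e-05) = 4.69. pH = pKa + log([A⁻]/[HA]) = 4.69 + log(0.18/0.36)

pH = 4.39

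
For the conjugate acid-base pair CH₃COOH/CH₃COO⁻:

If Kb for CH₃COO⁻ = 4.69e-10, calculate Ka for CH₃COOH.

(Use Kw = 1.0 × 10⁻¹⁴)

For a conjugate pair Ka × Kb = Kw, so Ka = Kw/Kb = 1.0 × 10⁻¹⁴ / 4.69e-10 = 2.13e-05.

K_a = 2.13e-05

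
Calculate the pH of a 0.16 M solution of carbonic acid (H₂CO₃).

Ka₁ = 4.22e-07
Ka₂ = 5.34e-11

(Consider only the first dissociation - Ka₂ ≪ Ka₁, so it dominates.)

First dissociation dominates. From Ka₁ = [H⁺][HA⁻]/[H₂A], x² + Ka₁·x − Ka₁·C = 0 with C = 0.16 M and Ka₁ = 4.22e-07. Solving: [H⁺] = (−Ka₁ + √(Ka₁² + 4·Ka₁·C)) / 2 = 2.5964e-04 M. pH = -log(2.5964e-04) = 3.59.

pH = 3.59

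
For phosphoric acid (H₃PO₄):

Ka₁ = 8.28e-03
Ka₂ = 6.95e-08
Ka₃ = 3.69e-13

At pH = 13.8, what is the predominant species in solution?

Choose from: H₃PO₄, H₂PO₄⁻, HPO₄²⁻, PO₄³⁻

pKa₁ = 2.08, pKa₂ = 7.16, pKa₃ = 12.43. For a polyprotic acid the predominant species crosses at each pKa: below pKa_n the protonated form dominates, above it the deprotonated form does. At pH = 13.8, the predominant species is PO₄³⁻.

PO₄³⁻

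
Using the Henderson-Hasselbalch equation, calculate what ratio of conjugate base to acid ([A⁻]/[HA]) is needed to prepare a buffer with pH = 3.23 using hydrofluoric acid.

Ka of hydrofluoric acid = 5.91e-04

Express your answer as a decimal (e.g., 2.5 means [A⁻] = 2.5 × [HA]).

pKa = -log(5.91e-04) = 3.2284. pH = pKa + log([A⁻]/[HA]), so log([A⁻]/[HA]) = pH − pKa = 3.23 − 3.2284 = 0.0016. [A⁻]/[HA] = 10^(0.0016) = 1.00

[A⁻]/[HA] = 1.00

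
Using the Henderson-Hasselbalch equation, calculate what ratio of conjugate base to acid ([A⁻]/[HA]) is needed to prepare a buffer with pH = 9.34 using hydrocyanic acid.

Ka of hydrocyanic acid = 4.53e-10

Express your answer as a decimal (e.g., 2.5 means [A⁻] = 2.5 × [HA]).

pKa = -log(4.53e-10) = 9.3439. pH = pKa + log([A⁻]/[HA]), so log([A⁻]/[HA]) = pH − pKa = 9.34 − 9.3439 = -0.0039. [A⁻]/[HA] = 10^(-0.0039) = 0.991

[A⁻]/[HA] = 0.991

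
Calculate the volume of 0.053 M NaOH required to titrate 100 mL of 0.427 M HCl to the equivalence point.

At equivalence: moles acid = moles base. moles HCl = 0.427 × 100/1000 = 0.0427 mol. V_base = moles / 0.053 × 1000 = 805.7 mL.

V_{base} = 805.7 mL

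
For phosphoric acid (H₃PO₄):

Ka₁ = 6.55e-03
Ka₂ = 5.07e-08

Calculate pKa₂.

pKa₂ = -log(Ka₂) = -log(5.07e-08) = 7.29.

pK_{a2} = 7.29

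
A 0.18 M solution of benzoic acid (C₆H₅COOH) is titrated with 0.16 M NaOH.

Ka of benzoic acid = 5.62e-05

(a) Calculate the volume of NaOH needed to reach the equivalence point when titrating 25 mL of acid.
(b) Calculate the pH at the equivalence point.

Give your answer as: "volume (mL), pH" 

moles acid = 0.18 × 25/1000 = 0.0045 mol; V_base = moles/0.16 × 1000 = 28.1 mL. At equivalence only the conjugate base is present: [A⁻] = 0.0045/0.053 = 8.4706e-02 M. Kb = Kw/Ka = 1.78e-10; [OH⁻] = √(Kb × [A⁻]) = 3.8823e-06; pOH = 5.41; pH = 14 - pOH = 8.59.

V = 28.1 mL, pH = 8.59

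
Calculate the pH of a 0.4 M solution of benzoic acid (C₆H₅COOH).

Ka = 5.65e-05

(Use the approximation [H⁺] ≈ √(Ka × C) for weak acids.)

[H⁺] = √(Ka × C) = √(5.65e-05 × 0.4) = 4.7539e-03. pH = -log(4.7539e-03)

pH = 2.32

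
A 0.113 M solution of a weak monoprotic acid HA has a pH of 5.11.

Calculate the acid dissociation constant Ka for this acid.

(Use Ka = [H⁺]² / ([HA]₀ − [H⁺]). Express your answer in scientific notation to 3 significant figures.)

[H⁺] = 10^(−pH) = 10^(−5.11) = 7.762e-06 M. For HA ⇌ H⁺ + A⁻, Ka = [H⁺][A⁻]/[HA] = [H⁺]² / ([HA]₀ − [H⁺]) = (7.762e-06)² / (0.113 − 7.762e-06) = 5.33e-10.

K_a = 5.33e-10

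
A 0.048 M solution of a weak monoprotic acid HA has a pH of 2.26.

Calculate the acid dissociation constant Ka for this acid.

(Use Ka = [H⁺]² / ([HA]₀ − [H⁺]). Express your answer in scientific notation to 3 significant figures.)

[H⁺] = 10^(−pH) = 10^(−2.26) = 5.495e-03 M. For HA ⇌ H⁺ + A⁻, Ka = [H⁺][A⁻]/[HA] = [H⁺]² / ([HA]₀ − [H⁺]) = (5.495e-03)² / (0.048 − 5.495e-03) = 7.11e-04.

K_a = 7.11e-04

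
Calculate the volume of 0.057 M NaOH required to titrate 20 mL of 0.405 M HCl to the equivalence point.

At equivalence: moles acid = moles base. moles HCl = 0.405 × 20/1000 = 0.0081 mol. V_base = moles / 0.057 × 1000 = 142.1 mL.

V_{base} = 142.1 mL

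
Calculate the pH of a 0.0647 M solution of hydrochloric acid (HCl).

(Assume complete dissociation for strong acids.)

[H⁺] = 0.0647 M for strong acid. pH = -log[H⁺] = -log(0.0647)

pH = 1.19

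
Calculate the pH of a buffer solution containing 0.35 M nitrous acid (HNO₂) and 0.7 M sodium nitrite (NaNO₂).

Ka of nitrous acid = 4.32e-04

pKa = -log(4.32e-04) = 3.36. pH = pKa + log([A⁻]/[HA]) = 3.36 + log(0.7/0.35)

pH = 3.67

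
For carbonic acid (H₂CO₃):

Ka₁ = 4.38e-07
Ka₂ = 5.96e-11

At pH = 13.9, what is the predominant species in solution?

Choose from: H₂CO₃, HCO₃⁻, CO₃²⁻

pKa₁ = 6.36, pKa₂ = 10.22. For a polyprotic acid the predominant species crosses at each pKa: below pKa_n the protonated form dominates, above it the deprotonated form does. At pH = 13.9, the predominant species is CO₃²⁻.

CO₃²⁻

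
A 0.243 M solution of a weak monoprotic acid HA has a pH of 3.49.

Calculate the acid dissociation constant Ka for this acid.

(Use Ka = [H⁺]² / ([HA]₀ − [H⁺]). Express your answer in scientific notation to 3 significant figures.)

[H⁺] = 10^(−pH) = 10^(−3.49) = 3.236e-04 M. For HA ⇌ H⁺ + A⁻, Ka = [H⁺][A⁻]/[HA] = [H⁺]² / ([HA]₀ − [H⁺]) = (3.236e-04)² / (0.243 − 3.236e-04) = 4.31e-07.

K_a = 4.31e-07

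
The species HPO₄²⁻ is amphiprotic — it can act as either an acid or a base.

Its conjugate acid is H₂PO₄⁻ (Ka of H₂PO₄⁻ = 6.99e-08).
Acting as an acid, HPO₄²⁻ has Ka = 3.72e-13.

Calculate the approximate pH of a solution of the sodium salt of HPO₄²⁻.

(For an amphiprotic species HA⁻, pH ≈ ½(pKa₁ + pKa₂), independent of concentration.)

pKa₁ = -log(6.99e-08) = 7.16; pKa₂ = -log(3.72e-13) = 12.43. For an amphiprotic species, pH ≈ ½(pKa₁ + pKa₂) = ½(7.16 + 12.43) = 9.79.

pH = 9.79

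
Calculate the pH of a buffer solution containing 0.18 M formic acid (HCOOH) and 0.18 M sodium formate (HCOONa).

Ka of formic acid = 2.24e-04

pKa = -log(2.24e-04) = 3.65. pH = pKa + log([A⁻]/[HA]) = 3.65 + log(0.18/0.18)

pH = 3.65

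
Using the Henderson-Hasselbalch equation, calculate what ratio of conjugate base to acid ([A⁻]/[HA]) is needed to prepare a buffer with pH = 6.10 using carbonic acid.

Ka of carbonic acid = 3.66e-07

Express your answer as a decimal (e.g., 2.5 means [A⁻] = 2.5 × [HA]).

pKa = -log(3.66e-07) = 6.4365. pH = pKa + log([A⁻]/[HA]), so log([A⁻]/[HA]) = pH − pKa = 6.10 − 6.4365 = -0.3365. [A⁻]/[HA] = 10^(-0.3365) = 0.461

[A⁻]/[HA] = 0.461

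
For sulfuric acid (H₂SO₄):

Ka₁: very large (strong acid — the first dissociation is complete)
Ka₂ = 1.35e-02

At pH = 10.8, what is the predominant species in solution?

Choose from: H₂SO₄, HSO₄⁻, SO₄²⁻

The first dissociation is complete, so H₂SO₄ itself is never the predominant species in water; pKa₂ = -log(1.35e-02) = 1.87. For a polyprotic acid the predominant species crosses at each pKa: below pKa_n the protonated form dominates, above it the deprotonated form does. At pH = 10.8, the predominant species is SO₄²⁻.

SO₄²⁻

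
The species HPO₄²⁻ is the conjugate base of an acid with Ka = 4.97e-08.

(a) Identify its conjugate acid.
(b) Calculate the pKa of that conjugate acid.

(a) The conjugate acid is formed by adding one H⁺ to HPO₄²⁻, giving H₂PO₄⁻. (b) pKa = -log(Ka) = -log(4.97e-08) = 7.30.

Conjugate acid: H₂PO₄⁻; pK_a = 7.30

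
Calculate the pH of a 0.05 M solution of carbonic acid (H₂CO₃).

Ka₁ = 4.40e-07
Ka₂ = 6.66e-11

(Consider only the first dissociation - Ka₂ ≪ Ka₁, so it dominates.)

First dissociation dominates. From Ka₁ = [H⁺][HA⁻]/[H₂A], x² + Ka₁·x − Ka₁·C = 0 with C = 0.05 M and Ka₁ = 4.40e-07. Solving: [H⁺] = (−Ka₁ + √(Ka₁² + 4·Ka₁·C)) / 2 = 1.4810e-04 M. pH = -log(1.4810e-04) = 3.83.

pH = 3.83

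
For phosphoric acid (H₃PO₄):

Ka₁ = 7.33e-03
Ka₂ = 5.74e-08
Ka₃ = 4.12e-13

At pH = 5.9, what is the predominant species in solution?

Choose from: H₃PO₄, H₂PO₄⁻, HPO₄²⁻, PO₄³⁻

pKa₁ = 2.13, pKa₂ = 7.24, pKa₃ = 12.39. For a polyprotic acid the predominant species crosses at each pKa: below pKa_n the protonated form dominates, above it the deprotonated form does. At pH = 5.9, the predominant species is H₂PO₄⁻.

H₂PO₄⁻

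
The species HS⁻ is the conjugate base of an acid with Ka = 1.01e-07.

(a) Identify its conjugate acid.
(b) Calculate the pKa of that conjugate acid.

(a) The conjugate acid is formed by adding one H⁺ to HS⁻, giving H₂S. (b) pKa = -log(Ka) = -log(1.01e-07) = 7.00.

Conjugate acid: H₂S; pK_a = 7.00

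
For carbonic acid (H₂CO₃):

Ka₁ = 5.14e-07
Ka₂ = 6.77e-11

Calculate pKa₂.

pKa₂ = -log(Ka₂) = -log(6.77e-11) = 10.17.

pK_{a2} = 10.17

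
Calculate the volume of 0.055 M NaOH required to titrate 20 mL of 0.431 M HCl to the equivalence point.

At equivalence: moles acid = moles base. moles HCl = 0.431 × 20/1000 = 0.00862 mol. V_base = moles / 0.055 × 1000 = 156.7 mL.

V_{base} = 156.7 mL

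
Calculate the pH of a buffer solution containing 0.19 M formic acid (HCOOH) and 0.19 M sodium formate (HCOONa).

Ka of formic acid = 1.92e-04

pKa = -log(1.92e-04) = 3.72. pH = pKa + log([A⁻]/[HA]) = 3.72 + log(0.19/0.19)

pH = 3.72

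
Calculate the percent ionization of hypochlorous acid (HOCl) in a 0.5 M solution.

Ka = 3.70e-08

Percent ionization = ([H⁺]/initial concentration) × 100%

Using Ka equilibrium: x² + Ka×x - Ka×C = 0. Solving: [H⁺] = 1.3600e-04. Percent = (1.3600e-04/0.5) × 100

Percent ionization = 0.0272%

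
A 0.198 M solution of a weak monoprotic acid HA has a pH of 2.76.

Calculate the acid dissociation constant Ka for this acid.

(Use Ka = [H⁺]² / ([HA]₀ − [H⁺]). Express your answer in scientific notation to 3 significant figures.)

[H⁺] = 10^(−pH) = 10^(−2.76) = 1.738e-03 M. For HA ⇌ H⁺ + A⁻, Ka = [H⁺][A⁻]/[HA] = [H⁺]² / ([HA]₀ − [H⁺]) = (1.738e-03)² / (0.198 − 1.738e-03) = 1.54e-05.

K_a = 1.54e-05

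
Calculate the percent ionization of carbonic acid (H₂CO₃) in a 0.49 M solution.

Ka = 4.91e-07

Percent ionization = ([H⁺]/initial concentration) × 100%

Using Ka equilibrium: x² + Ka×x - Ka×C = 0. Solving: [H⁺] = 4.9025e-04. Percent = (4.9025e-04/0.49) × 100

Percent ionization = 0.1%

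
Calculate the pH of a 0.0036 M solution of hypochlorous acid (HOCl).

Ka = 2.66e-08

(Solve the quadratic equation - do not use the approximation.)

x² + Ka×x - Ka×C = 0. Using quadratic formula: [H⁺] = 9.7724e-06

pH = 5.01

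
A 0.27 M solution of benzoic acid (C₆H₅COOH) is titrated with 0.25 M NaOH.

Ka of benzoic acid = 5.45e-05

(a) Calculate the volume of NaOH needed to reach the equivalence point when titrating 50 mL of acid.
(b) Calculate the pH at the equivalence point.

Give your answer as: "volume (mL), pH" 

moles acid = 0.27 × 50/1000 = 0.0135 mol; V_base = moles/0.25 × 1000 = 54.0 mL. At equivalence only the conjugate base is present: [A⁻] = 0.0135/0.104 = 1.2981e-01 M. Kb = Kw/Ka = 1.83e-10; [OH⁻] = √(Kb × [A⁻]) = 4.8804e-06; pOH = 5.31; pH = 14 - pOH = 8.69.

V = 54.0 mL, pH = 8.69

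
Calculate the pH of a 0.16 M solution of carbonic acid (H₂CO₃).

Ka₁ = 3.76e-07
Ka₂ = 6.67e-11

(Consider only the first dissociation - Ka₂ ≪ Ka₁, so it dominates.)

First dissociation dominates. From Ka₁ = [H⁺][HA⁻]/[H₂A], x² + Ka₁·x − Ka₁·C = 0 with C = 0.16 M and Ka₁ = 3.76e-07. Solving: [H⁺] = (−Ka₁ + √(Ka₁² + 4·Ka₁·C)) / 2 = 2.4509e-04 M. pH = -log(2.4509e-04) = 3.61.

pH = 3.61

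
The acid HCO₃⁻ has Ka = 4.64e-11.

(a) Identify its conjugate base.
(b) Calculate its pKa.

(a) The conjugate base is formed by removing one H⁺ from HCO₃⁻, giving CO₃²⁻. (b) pKa = -log(Ka) = -log(4.64e-11) = 10.33.

Conjugate base: CO₃²⁻; pK_a = 10.33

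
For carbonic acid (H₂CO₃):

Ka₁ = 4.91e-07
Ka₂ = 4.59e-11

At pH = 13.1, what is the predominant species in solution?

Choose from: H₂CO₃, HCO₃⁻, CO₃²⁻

pKa₁ = 6.31, pKa₂ = 10.34. For a polyprotic acid the predominant species crosses at each pKa: below pKa_n the protonated form dominates, above it the deprotonated form does. At pH = 13.1, the predominant species is CO₃²⁻.

CO₃²⁻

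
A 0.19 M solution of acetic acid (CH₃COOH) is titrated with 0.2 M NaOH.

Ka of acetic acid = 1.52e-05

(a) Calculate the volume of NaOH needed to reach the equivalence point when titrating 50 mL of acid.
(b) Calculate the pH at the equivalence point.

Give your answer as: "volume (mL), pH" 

moles acid = 0.19 × 50/1000 = 0.0095 mol; V_base = moles/0.2 × 1000 = 47.5 mL. At equivalence only the conjugate base is present: [A⁻] = 0.0095/0.098 = 9.7436e-02 M. Kb = Kw/Ka = 6.58e-10; [OH⁻] = √(Kb × [A⁻]) = 8.0064e-06; pOH = 5.10; pH = 14 - pOH = 8.90.

V = 47.5 mL, pH = 8.90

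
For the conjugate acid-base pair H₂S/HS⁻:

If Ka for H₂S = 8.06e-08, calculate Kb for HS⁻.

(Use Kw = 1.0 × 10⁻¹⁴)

For a conjugate pair Ka × Kb = Kw, so Kb = Kw/Ka = 1.0 × 10⁻¹⁴ / 8.06e-08 = 1.24e-07.

K_b = 1.24e-07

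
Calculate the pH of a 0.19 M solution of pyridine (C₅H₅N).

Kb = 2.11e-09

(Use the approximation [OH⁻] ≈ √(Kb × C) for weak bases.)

[OH⁻] = √(Kb × C) = √(2.11e-09 × 0.19) = 2.0022e-05. pOH = 4.70, pH = 14 - pOH

pH = 9.30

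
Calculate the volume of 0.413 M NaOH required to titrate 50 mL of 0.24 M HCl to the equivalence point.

At equivalence: moles acid = moles base. moles HCl = 0.24 × 50/1000 = 0.012 mol. V_base = moles / 0.413 × 1000 = 29.1 mL.

V_{base} = 29.1 mL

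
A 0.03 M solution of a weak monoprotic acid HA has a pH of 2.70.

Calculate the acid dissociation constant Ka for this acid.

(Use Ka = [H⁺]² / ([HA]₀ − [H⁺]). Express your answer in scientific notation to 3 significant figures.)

[H⁺] = 10^(−pH) = 10^(−2.70) = 1.995e-03 M. For HA ⇌ H⁺ + A⁻, Ka = [H⁺][A⁻]/[HA] = [H⁺]² / ([HA]₀ − [H⁺]) = (1.995e-03)² / (0.03 − 1.995e-03) = 1.42e-04.

K_a = 1.42e-04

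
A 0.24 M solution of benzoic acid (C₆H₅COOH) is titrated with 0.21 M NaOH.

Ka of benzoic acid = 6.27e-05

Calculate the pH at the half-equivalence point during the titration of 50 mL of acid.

At half-equivalence [HA] = [A⁻], so Henderson-Hasselbalch gives pH = pKa = -log(6.27e-05) = 4.20.

pH = pKa = 4.20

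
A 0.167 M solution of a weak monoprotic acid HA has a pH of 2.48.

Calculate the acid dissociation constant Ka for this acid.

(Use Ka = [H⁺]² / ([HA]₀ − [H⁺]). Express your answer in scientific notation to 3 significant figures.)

[H⁺] = 10^(−pH) = 10^(−2.48) = 3.311e-03 M. For HA ⇌ H⁺ + A⁻, Ka = [H⁺][A⁻]/[HA] = [H⁺]² / ([HA]₀ − [H⁺]) = (3.311e-03)² / (0.167 − 3.311e-03) = 6.70e-05.

K_a = 6.70e-05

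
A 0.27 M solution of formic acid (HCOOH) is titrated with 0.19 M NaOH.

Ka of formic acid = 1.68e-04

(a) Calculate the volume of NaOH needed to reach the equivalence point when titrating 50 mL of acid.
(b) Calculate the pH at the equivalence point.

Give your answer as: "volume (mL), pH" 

moles acid = 0.27 × 50/1000 = 0.0135 mol; V_base = moles/0.19 × 1000 = 71.1 mL. At equivalence only the conjugate base is present: [A⁻] = 0.0135/0.121 = 1.1152e-01 M. Kb = Kw/Ka = 5.95e-11; [OH⁻] = √(Kb × [A⁻]) = 2.5765e-06; pOH = 5.59; pH = 14 - pOH = 8.41.

V = 71.1 mL, pH = 8.41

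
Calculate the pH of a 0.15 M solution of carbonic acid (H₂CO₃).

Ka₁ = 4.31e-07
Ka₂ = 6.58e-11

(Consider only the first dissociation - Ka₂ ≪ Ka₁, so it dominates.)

First dissociation dominates. From Ka₁ = [H⁺][HA⁻]/[H₂A], x² + Ka₁·x − Ka₁·C = 0 with C = 0.15 M and Ka₁ = 4.31e-07. Solving: [H⁺] = (−Ka₁ + √(Ka₁² + 4·Ka₁·C)) / 2 = 2.5405e-04 M. pH = -log(2.5405e-04) = 3.60.

pH = 3.60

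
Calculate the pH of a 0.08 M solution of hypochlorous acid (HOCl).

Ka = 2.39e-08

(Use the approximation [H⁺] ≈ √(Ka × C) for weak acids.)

[H⁺] = √(Ka × C) = √(2.39e-08 × 0.08) = 4.3726e-05. pH = -log(4.3726e-05)

pH = 4.36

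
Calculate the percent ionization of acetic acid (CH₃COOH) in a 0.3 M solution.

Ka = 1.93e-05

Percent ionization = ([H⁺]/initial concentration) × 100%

Using Ka equilibrium: x² + Ka×x - Ka×C = 0. Solving: [H⁺] = 2.3966e-03. Percent = (2.3966e-03/0.3) × 100

Percent ionization = 0.799%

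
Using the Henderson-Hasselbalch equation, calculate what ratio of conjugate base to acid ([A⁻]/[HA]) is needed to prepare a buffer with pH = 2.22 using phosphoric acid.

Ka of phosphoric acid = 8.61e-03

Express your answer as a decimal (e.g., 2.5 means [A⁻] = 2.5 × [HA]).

pKa = -log(8.61e-03) = 2.0650. pH = pKa + log([A⁻]/[HA]), so log([A⁻]/[HA]) = pH − pKa = 2.22 − 2.0650 = 0.1550. [A⁻]/[HA] = 10^(0.1550) = 1.43

[A⁻]/[HA] = 1.43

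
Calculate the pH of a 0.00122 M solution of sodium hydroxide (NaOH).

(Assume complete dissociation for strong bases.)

[OH⁻] = 0.00122 M for strong base. pOH = -log[OH⁻] = 2.91, pH = 14 - pOH

pH = 11.09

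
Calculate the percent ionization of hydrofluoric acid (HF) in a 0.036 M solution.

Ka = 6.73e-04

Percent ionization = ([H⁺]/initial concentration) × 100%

Using Ka equilibrium: x² + Ka×x - Ka×C = 0. Solving: [H⁺] = 4.5972e-03. Percent = (4.5972e-03/0.036) × 100

Percent ionization = 12.8%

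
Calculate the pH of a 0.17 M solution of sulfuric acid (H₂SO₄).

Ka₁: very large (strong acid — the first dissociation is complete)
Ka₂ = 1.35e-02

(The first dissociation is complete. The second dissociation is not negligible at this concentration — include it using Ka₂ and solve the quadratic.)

First dissociation is complete: [H⁺]₀ = [HSO₄⁻]₀ = C = 0.17 M. Second dissociation HSO₄⁻ ⇌ H⁺ + SO₄²⁻: let x = [SO₄²⁻]. Ka₂ = (C + x)·x / (C − x) = 1.35e-02 → x² + (C + Ka₂)·x − Ka₂·C = 0 → x² + 0.18350·x − 2.295e-03 = 0. x = (−0.18350 + √(0.18350² + 4 × 2.295e-03)) / 2 = 1.1754e-02 M. [H⁺] = C + x = 0.17 + 1.1754e-02 = 1.8175e-01 M. pH = -log(1.8175e-01) = 0.74.

pH = 0.74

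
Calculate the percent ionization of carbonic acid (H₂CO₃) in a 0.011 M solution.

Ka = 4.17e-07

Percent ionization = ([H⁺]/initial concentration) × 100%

Using Ka equilibrium: x² + Ka×x - Ka×C = 0. Solving: [H⁺] = 6.7519e-05. Percent = (6.7519e-05/0.011) × 100

Percent ionization = 0.614%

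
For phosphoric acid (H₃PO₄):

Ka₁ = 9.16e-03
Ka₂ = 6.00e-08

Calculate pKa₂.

pKa₂ = -log(Ka₂) = -log(6.00e-08) = 7.22.

pK_{a2} = 7.22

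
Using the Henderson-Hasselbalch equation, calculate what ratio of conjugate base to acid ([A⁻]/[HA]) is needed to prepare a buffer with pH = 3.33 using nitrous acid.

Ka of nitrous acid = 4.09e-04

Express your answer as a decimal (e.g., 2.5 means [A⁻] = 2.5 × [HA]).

pKa = -log(4.09e-04) = 3.3883. pH = pKa + log([A⁻]/[HA]), so log([A⁻]/[HA]) = pH − pKa = 3.33 − 3.3883 = -0.0583. [A⁻]/[HA] = 10^(-0.0583) = 0.874

[A⁻]/[HA] = 0.874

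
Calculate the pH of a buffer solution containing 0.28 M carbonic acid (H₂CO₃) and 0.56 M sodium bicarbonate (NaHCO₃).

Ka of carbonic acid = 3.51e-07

pKa = -log(3.51e-07) = 6.45. pH = pKa + log([A⁻]/[HA]) = 6.45 + log(0.56/0.28)

pH = 6.76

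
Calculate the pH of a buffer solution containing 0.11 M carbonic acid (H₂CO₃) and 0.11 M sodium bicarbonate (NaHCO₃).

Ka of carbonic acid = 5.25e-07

pKa = -log(5.25e-07) = 6.28. pH = pKa + log([A⁻]/[HA]) = 6.28 + log(0.11/0.11)

pH = 6.28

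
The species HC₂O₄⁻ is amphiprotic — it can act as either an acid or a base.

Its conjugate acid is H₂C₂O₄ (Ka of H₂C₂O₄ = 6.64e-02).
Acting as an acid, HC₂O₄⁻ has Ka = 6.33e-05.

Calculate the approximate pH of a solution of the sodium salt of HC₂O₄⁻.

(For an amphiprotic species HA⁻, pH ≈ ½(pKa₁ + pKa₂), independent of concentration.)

pKa₁ = -log(6.64e-02) = 1.18; pKa₂ = -log(6.33e-05) = 4.20. For an amphiprotic species, pH ≈ ½(pKa₁ + pKa₂) = ½(1.18 + 4.20) = 2.69.

pH = 2.69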